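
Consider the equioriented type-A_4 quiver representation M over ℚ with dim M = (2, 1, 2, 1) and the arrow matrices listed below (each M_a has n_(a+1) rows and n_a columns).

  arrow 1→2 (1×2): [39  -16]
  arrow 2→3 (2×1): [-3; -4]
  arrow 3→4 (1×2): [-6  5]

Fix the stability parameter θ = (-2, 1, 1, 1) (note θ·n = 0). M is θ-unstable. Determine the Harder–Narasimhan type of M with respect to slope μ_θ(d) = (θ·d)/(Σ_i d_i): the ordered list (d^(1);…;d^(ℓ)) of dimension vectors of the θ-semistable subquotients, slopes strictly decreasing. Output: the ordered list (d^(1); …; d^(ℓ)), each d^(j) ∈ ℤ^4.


Interval decomposition of M: I[1,1], I[1,4], I[3,3].
HN type (ℓ=2): μ^(1)=1; μ^(2)=-2

((0, 1, 2, 1); (2, 0, 0, 0))


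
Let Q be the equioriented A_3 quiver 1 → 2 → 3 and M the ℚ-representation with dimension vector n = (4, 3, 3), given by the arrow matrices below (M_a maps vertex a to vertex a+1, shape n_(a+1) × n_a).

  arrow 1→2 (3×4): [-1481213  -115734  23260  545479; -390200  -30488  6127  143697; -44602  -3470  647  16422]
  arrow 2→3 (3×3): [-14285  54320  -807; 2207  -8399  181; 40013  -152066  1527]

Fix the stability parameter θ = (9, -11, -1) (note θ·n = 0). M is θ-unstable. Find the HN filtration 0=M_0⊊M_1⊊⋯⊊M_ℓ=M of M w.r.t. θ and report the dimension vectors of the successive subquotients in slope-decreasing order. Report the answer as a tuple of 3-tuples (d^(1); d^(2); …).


Via rank(M_{q-1}∘⋯∘M_p): M ≅ I[1,1], I[1,2], I[1,3]^2, I[3,3].
μ_θ-semistable layers: μ^(1)=9; μ^(2)=-1

((1, 0, 0); (3, 3, 3))


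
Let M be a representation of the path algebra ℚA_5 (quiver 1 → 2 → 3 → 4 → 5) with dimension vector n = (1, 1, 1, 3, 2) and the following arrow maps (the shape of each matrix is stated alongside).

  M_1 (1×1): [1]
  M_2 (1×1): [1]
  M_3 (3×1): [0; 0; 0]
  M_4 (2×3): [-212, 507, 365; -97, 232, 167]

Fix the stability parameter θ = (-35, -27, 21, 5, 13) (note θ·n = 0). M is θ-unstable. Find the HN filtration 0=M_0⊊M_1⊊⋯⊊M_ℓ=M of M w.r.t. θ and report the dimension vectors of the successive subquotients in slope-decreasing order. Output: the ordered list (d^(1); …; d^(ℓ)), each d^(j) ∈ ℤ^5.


Via rank(M_{q-1}∘⋯∘M_p): M ≅ I[1,3], I[4,4], I[4,5]^2.
μ_θ-semistable layers: μ^(1)=21; μ^(2)=13; μ^(3)=5; μ^(4)=-27; μ^(5)=-35

((0, 0, 1, 0, 0); (0, 0, 0, 0, 2); (0, 0, 0, 3, 0); (0, 1, 0, 0, 0); (1, 0, 0, 0, 0))


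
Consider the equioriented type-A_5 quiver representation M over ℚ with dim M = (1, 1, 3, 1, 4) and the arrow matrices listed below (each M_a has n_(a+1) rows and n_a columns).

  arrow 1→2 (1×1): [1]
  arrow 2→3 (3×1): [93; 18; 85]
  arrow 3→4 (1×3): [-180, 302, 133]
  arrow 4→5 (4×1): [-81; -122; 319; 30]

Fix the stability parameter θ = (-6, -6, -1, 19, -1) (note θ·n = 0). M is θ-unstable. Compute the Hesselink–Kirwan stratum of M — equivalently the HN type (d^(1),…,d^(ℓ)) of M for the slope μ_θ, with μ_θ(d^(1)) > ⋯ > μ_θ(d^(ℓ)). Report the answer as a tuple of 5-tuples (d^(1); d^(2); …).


Barcode: M ≅ I[1,5], I[3,3]^2, I[5,5]^3. HN layers by μ_θ (3 steps, strictly decreasing):
  μ^(1)=9; μ^(2)=-1; μ^(3)=-6

((0, 0, 0, 1, 1); (0, 0, 3, 0, 3); (1, 1, 0, 0, 0))


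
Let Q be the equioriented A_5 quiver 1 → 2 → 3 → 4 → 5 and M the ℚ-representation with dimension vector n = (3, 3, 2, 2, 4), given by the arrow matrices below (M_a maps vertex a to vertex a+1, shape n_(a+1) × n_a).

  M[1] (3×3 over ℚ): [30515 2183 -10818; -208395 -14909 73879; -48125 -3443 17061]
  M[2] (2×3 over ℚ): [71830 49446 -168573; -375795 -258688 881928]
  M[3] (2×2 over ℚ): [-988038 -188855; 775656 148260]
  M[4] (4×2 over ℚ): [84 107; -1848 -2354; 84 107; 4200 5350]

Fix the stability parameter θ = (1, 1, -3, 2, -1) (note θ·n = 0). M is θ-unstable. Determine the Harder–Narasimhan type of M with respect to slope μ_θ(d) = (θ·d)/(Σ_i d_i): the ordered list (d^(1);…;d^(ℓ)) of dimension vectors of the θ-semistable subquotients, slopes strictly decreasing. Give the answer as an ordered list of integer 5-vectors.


Via rank(M_{q-1}∘⋯∘M_p): M ≅ I[1,1], I[1,3], I[1,4], I[2,2], I[4,5], I[5,5]^3.
μ_θ-semistable layers: μ^(1)=2; μ^(2)=1; μ^(3)=1/2; μ^(4)=-1/3; μ^(5)=-1

((0, 0, 0, 1, 0); (1, 1, 0, 0, 0); (0, 0, 0, 1, 1); (2, 2, 2, 0, 0); (0, 0, 0, 0, 3))


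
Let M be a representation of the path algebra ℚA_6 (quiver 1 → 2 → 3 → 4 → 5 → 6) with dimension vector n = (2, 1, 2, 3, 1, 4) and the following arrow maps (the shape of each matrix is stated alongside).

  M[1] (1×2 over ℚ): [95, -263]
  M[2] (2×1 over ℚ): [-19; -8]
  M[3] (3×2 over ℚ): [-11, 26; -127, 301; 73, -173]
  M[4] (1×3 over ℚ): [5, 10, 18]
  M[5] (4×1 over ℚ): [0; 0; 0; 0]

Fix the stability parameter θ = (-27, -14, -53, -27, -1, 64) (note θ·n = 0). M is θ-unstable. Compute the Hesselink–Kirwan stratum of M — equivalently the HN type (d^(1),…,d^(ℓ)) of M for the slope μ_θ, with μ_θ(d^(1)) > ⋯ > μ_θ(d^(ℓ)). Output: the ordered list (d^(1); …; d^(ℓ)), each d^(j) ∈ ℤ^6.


Barcode: M ≅ I[1,1], I[1,5], I[3,4], I[4,4], I[6,6]^4. HN layers by μ_θ (5 steps, strictly decreasing):
  μ^(1)=64; μ^(2)=-1; μ^(3)=-27; μ^(4)=-94/3; μ^(5)=-53

((0, 0, 0, 0, 0, 4); (0, 0, 0, 0, 1, 0); (1, 0, 0, 3, 0, 0); (1, 1, 1, 0, 0, 0); (0, 0, 1, 0, 0, 0))


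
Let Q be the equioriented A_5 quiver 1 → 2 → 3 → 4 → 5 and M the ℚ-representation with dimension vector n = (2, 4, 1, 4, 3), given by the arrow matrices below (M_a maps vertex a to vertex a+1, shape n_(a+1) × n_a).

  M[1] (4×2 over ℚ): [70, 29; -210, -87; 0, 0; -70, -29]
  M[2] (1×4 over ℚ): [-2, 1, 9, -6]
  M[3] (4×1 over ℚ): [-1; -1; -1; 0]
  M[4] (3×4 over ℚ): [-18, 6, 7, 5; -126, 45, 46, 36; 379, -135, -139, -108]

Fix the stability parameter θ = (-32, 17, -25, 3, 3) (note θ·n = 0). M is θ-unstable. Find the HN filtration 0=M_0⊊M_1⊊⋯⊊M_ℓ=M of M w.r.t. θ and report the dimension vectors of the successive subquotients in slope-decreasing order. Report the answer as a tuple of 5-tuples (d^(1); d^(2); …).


Interval decomposition of M: I[1,1], I[1,5], I[2,2]^3, I[4,4], I[4,5]^2.
HN type (ℓ=4): μ^(1)=17; μ^(2)=3; μ^(3)=-4; μ^(4)=-32

((0, 3, 0, 0, 0); (0, 0, 0, 4, 3); (0, 1, 1, 0, 0); (2, 0, 0, 0, 0))


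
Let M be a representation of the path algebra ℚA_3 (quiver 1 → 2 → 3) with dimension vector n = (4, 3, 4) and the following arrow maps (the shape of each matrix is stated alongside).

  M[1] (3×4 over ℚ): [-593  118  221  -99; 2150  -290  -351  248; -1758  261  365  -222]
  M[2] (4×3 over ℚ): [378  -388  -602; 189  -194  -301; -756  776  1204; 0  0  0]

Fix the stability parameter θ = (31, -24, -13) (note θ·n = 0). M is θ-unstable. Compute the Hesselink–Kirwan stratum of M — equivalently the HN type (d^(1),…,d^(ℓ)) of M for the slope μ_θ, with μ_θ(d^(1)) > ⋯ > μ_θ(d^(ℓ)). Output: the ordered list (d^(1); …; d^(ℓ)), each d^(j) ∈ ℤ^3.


Via rank(M_{q-1}∘⋯∘M_p): M ≅ I[1,1], I[1,2]^2, I[1,3], I[3,3]^3.
μ_θ-semistable layers: μ^(1)=31; μ^(2)=7/2; μ^(3)=-2; μ^(4)=-13

((1, 0, 0); (2, 2, 0); (1, 1, 1); (0, 0, 3))


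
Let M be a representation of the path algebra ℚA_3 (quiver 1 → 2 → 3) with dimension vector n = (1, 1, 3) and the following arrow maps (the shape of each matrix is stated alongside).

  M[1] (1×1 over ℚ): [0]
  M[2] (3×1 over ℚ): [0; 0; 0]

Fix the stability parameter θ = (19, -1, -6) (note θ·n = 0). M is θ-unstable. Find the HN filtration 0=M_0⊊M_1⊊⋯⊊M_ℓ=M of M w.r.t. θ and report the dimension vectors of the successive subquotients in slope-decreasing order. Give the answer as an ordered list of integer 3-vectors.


Interval decomposition of M: I[1,1], I[2,2], I[3,3]^3.
HN type (ℓ=3): μ^(1)=19; μ^(2)=-1; μ^(3)=-6

((1, 0, 0); (0, 1, 0); (0, 0, 3))


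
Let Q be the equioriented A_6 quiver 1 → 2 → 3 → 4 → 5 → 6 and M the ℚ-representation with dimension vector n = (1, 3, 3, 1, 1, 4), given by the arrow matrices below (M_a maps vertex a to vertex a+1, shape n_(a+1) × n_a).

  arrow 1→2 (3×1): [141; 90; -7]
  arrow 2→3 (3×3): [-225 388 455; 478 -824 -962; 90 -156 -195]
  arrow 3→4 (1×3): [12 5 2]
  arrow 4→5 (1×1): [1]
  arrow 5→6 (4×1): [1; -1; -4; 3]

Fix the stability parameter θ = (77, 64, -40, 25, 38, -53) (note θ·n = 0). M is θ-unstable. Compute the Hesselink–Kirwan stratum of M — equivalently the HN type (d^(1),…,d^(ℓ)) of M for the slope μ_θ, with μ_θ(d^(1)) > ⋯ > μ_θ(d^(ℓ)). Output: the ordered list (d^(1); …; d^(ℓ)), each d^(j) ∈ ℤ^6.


Via rank(M_{q-1}∘⋯∘M_p): M ≅ I[1,6], I[2,2], I[2,3], I[3,3], I[6,6]^3.
μ_θ-semistable layers: μ^(1)=64; μ^(2)=37/2; μ^(3)=12; μ^(4)=-40; μ^(5)=-53

((0, 1, 0, 0, 0, 0); (1, 1, 1, 1, 1, 1); (0, 1, 1, 0, 0, 0); (0, 0, 1, 0, 0, 0); (0, 0, 0, 0, 0, 3))


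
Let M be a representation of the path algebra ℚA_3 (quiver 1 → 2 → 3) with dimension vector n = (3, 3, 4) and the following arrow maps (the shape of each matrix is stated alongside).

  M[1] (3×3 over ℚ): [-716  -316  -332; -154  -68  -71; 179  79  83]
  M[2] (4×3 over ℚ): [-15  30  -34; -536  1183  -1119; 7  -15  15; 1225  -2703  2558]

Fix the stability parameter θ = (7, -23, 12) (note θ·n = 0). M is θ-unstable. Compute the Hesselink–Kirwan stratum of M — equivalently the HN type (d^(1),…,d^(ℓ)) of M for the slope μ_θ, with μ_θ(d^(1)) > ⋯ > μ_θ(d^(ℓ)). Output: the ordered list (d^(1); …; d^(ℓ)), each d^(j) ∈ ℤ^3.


Barcode: M ≅ I[1,1], I[1,3]^2, I[2,3], I[3,3]. HN layers by μ_θ (4 steps, strictly decreasing):
  μ^(1)=12; μ^(2)=7; μ^(3)=-8; μ^(4)=-23

((0, 0, 4); (1, 0, 0); (2, 2, 0); (0, 1, 0))


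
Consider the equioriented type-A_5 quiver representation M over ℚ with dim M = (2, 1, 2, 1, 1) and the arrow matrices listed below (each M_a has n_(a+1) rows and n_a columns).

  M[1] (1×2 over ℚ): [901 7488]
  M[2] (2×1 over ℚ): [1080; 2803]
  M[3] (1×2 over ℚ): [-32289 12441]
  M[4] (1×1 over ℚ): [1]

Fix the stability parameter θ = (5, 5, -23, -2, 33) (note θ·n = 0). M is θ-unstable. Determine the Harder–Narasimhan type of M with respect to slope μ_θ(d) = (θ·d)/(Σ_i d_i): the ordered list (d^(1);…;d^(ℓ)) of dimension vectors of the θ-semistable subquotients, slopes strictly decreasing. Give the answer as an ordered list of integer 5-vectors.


Interval decomposition of M: I[1,1], I[1,5], I[3,3].
HN type (ℓ=5): μ^(1)=33; μ^(2)=5; μ^(3)=-2; μ^(4)=-13/3; μ^(5)=-23

((0, 0, 0, 0, 1); (1, 0, 0, 0, 0); (0, 0, 0, 1, 0); (1, 1, 1, 0, 0); (0, 0, 1, 0, 0))


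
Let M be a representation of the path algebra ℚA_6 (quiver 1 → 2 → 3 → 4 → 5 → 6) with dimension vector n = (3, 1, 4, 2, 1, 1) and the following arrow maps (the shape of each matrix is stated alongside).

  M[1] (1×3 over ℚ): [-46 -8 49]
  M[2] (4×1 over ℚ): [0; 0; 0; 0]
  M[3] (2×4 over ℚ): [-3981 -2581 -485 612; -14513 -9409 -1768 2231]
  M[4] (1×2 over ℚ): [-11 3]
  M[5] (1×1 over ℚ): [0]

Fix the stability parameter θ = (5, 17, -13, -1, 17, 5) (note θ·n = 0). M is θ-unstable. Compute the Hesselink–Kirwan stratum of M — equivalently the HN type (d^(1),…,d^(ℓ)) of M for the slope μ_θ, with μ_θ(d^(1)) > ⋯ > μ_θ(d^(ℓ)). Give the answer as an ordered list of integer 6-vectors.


Interval decomposition of M: I[1,1]^2, I[1,2], I[3,3]^2, I[3,4], I[3,5], I[6,6].
HN type (ℓ=4): μ^(1)=17; μ^(2)=5; μ^(3)=-1; μ^(4)=-13

((0, 1, 0, 0, 1, 0); (3, 0, 0, 0, 0, 1); (0, 0, 0, 2, 0, 0); (0, 0, 4, 0, 0, 0))


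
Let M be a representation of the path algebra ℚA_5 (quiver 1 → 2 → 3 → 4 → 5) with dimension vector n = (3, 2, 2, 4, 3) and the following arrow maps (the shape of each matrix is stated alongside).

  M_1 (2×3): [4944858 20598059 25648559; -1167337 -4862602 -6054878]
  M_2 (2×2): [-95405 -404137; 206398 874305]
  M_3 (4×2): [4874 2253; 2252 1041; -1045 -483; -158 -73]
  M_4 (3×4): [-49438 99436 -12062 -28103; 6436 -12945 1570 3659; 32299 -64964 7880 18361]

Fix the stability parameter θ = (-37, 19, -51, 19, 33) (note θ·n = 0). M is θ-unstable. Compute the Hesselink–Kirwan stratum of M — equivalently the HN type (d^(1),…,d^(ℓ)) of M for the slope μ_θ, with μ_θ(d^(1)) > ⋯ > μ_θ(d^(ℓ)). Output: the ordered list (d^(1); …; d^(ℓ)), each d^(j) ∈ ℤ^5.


Barcode: M ≅ I[1,1], I[1,4], I[1,5], I[4,5]^2. HN layers by μ_θ (4 steps, strictly decreasing):
  μ^(1)=33; μ^(2)=19; μ^(3)=-16; μ^(4)=-37

((0, 0, 0, 0, 3); (0, 0, 0, 4, 0); (0, 2, 2, 0, 0); (3, 0, 0, 0, 0))


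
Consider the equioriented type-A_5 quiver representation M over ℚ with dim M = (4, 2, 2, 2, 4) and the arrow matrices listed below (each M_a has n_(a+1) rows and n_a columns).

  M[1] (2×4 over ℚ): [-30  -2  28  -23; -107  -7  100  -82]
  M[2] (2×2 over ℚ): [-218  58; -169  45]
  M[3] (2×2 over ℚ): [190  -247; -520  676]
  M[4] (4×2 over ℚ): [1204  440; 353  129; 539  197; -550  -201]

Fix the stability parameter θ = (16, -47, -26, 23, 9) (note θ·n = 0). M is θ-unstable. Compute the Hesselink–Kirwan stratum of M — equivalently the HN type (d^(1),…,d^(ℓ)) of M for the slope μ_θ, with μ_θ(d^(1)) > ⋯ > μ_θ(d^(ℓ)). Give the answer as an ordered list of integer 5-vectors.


Via rank(M_{q-1}∘⋯∘M_p): M ≅ I[1,1]^2, I[1,3], I[1,5], I[4,5], I[5,5]^2.
μ_θ-semistable layers: μ^(1)=16; μ^(2)=9; μ^(3)=-19

((2, 0, 0, 2, 2); (0, 0, 0, 0, 2); (2, 2, 2, 0, 0))


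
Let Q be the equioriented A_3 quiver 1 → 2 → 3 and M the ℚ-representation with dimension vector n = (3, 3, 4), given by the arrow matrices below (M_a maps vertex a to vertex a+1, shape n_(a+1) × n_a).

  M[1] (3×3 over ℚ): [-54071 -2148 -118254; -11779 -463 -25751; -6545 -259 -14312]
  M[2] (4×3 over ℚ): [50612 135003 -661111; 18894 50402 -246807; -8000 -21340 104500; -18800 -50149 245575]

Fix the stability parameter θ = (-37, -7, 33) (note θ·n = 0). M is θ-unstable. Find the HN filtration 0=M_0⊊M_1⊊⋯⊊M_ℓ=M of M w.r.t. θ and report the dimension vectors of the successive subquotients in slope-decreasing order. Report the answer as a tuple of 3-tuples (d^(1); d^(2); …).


Barcode: M ≅ I[1,2], I[1,3]^2, I[3,3]^2. HN layers by μ_θ (3 steps, strictly decreasing):
  μ^(1)=33; μ^(2)=-7; μ^(3)=-37

((0, 0, 4); (0, 3, 0); (3, 0, 0))


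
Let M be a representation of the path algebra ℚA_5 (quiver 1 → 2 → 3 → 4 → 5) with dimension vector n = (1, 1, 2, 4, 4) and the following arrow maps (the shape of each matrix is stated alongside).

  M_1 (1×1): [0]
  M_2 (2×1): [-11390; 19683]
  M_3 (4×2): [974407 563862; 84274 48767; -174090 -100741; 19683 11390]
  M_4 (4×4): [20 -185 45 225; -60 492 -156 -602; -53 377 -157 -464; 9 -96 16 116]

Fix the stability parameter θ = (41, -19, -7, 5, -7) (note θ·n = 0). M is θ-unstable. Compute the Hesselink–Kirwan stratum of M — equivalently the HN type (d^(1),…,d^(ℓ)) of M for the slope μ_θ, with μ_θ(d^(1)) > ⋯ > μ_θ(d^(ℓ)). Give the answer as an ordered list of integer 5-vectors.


Via rank(M_{q-1}∘⋯∘M_p): M ≅ I[1,1], I[2,4], I[3,5], I[4,5]^2, I[5,5].
μ_θ-semistable layers: μ^(1)=41; μ^(2)=5; μ^(3)=-1; μ^(4)=-7; μ^(5)=-19

((1, 0, 0, 0, 0); (0, 0, 0, 1, 0); (0, 0, 0, 3, 3); (0, 0, 2, 0, 1); (0, 1, 0, 0, 0))


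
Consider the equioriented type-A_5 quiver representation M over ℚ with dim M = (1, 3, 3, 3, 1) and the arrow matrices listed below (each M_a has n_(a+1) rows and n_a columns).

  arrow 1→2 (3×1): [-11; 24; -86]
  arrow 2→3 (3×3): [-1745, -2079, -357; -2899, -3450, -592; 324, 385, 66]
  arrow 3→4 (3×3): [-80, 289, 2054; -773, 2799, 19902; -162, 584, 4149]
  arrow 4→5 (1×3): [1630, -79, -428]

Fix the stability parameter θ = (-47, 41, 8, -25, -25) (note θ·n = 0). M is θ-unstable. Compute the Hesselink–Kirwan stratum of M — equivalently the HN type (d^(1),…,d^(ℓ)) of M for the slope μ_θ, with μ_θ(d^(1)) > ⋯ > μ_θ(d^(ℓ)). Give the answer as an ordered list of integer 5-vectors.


Via rank(M_{q-1}∘⋯∘M_p): M ≅ I[1,4], I[2,4], I[2,5].
μ_θ-semistable layers: μ^(1)=8; μ^(2)=-1/4; μ^(3)=-47

((0, 2, 2, 2, 0); (0, 1, 1, 1, 1); (1, 0, 0, 0, 0))


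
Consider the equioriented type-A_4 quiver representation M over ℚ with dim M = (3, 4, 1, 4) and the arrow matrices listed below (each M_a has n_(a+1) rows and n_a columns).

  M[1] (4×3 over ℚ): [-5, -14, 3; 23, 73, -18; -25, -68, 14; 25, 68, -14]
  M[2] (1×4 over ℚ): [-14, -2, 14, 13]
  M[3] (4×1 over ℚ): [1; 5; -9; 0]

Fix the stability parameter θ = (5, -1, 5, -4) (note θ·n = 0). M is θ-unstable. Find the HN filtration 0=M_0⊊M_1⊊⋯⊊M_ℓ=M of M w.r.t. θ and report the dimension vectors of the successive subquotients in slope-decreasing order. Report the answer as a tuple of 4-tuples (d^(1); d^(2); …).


Barcode: M ≅ I[1,2]^2, I[1,4], I[2,2], I[4,4]^3. HN layers by μ_θ (4 steps, strictly decreasing):
  μ^(1)=2; μ^(2)=5/4; μ^(3)=-1; μ^(4)=-4

((2, 2, 0, 0); (1, 1, 1, 1); (0, 1, 0, 0); (0, 0, 0, 3))


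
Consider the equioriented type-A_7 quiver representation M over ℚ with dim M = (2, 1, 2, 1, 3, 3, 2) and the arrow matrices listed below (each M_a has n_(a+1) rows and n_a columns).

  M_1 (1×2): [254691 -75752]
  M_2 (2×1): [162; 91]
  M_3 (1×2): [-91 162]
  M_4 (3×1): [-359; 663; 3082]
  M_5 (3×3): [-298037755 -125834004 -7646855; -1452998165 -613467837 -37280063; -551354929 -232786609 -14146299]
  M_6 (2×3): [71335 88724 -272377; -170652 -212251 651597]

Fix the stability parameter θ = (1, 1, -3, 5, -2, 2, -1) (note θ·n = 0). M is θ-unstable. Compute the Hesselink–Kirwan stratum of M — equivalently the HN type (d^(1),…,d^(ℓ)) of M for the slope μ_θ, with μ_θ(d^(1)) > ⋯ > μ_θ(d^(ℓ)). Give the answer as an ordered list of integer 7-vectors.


Via rank(M_{q-1}∘⋯∘M_p): M ≅ I[1,1], I[1,3], I[3,7], I[5,6], I[5,7].
μ_θ-semistable layers: μ^(1)=2; μ^(2)=1; μ^(3)=1/2; μ^(4)=-1/3; μ^(5)=-2; μ^(6)=-3

((0, 0, 0, 0, 0, 1, 0); (1, 0, 0, 1, 1, 1, 1); (0, 0, 0, 0, 0, 1, 1); (1, 1, 1, 0, 0, 0, 0); (0, 0, 0, 0, 2, 0, 0); (0, 0, 1, 0, 0, 0, 0))


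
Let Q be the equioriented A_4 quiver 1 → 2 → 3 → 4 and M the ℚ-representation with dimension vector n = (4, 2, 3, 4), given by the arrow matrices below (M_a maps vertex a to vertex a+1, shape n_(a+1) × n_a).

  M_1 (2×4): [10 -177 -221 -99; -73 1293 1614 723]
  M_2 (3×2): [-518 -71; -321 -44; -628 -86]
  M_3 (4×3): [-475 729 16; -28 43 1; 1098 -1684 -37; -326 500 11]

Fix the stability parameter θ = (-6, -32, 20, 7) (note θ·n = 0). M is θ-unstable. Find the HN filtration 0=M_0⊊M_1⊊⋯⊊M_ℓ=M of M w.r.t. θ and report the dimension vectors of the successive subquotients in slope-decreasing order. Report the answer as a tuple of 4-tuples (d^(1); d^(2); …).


Via rank(M_{q-1}∘⋯∘M_p): M ≅ I[1,1]^2, I[1,4]^2, I[3,4], I[4,4].
μ_θ-semistable layers: μ^(1)=27/2; μ^(2)=7; μ^(3)=-6; μ^(4)=-19

((0, 0, 3, 3); (0, 0, 0, 1); (2, 0, 0, 0); (2, 2, 0, 0))


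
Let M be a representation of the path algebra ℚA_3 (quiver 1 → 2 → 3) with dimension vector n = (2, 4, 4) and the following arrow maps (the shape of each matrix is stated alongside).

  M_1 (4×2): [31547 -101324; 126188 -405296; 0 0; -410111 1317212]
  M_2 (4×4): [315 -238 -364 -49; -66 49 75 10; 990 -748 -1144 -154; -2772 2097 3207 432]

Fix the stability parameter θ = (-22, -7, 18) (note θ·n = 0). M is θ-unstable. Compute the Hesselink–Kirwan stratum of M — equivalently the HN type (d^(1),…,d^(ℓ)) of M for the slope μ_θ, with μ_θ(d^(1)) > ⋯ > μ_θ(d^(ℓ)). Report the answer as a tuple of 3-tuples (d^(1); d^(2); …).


Interval decomposition of M: I[1,1], I[1,2], I[2,2], I[2,3]^2, I[3,3]^2.
HN type (ℓ=3): μ^(1)=18; μ^(2)=-7; μ^(3)=-22

((0, 0, 4); (0, 4, 0); (2, 0, 0))


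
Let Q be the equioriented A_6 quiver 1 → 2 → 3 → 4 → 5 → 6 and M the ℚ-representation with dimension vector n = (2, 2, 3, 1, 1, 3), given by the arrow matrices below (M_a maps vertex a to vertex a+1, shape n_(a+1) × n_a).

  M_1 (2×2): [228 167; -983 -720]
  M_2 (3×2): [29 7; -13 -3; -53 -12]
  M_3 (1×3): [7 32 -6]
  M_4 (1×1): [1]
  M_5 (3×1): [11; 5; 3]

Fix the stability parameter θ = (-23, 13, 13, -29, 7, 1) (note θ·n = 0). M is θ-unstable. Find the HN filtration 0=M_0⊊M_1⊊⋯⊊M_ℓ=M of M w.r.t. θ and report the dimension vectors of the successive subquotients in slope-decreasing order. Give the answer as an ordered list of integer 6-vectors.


Barcode: M ≅ I[1,3], I[1,6], I[3,3], I[6,6]^2. HN layers by μ_θ (5 steps, strictly decreasing):
  μ^(1)=13; μ^(2)=4; μ^(3)=1; μ^(4)=-1; μ^(5)=-23

((0, 1, 2, 0, 0, 0); (0, 0, 0, 0, 1, 1); (0, 0, 0, 0, 0, 2); (0, 1, 1, 1, 0, 0); (2, 0, 0, 0, 0, 0))


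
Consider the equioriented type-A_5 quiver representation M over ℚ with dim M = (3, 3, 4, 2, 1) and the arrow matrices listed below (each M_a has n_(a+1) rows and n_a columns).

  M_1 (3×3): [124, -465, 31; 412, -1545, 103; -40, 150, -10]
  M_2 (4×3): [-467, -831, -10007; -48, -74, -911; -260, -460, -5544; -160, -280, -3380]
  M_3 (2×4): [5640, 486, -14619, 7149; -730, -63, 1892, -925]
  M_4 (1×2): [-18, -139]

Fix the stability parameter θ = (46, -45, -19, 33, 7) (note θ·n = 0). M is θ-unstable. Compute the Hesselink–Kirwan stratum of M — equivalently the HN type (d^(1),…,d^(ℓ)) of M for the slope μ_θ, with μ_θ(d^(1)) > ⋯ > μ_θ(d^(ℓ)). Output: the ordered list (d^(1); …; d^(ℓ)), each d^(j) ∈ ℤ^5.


Barcode: M ≅ I[1,1]^2, I[1,2], I[2,3], I[2,5], I[3,3], I[3,4]. HN layers by μ_θ (6 steps, strictly decreasing):
  μ^(1)=46; μ^(2)=33; μ^(3)=20; μ^(4)=1/2; μ^(5)=-19; μ^(6)=-45

((2, 0, 0, 0, 0); (0, 0, 0, 1, 0); (0, 0, 0, 1, 1); (1, 1, 0, 0, 0); (0, 0, 4, 0, 0); (0, 2, 0, 0, 0))


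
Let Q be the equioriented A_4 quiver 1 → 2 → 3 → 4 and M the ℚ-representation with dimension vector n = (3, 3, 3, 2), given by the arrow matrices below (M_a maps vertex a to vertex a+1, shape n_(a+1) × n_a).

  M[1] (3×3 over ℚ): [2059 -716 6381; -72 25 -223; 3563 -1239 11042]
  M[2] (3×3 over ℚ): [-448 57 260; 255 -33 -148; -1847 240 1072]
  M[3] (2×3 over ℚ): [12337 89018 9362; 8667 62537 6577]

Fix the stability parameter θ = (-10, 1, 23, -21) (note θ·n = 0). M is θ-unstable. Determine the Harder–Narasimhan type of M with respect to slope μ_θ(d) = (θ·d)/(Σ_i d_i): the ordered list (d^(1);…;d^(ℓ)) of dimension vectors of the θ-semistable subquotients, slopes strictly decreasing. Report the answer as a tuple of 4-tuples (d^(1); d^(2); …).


Barcode: M ≅ I[1,1], I[1,3], I[1,4], I[2,2], I[3,4]. HN layers by μ_θ (3 steps, strictly decreasing):
  μ^(1)=23; μ^(2)=1; μ^(3)=-10

((0, 0, 1, 0); (0, 3, 2, 2); (3, 0, 0, 0))


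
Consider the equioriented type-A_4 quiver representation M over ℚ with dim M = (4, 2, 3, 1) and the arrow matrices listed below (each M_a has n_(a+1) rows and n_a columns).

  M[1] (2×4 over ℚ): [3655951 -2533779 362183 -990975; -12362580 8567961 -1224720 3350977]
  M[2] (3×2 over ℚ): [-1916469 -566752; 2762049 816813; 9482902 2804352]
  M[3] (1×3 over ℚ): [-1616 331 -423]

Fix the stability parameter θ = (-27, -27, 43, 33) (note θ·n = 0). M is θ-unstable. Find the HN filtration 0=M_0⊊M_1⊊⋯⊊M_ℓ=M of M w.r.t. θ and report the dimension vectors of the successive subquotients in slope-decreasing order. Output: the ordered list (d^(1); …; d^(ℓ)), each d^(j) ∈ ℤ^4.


Via rank(M_{q-1}∘⋯∘M_p): M ≅ I[1,1]^2, I[1,3], I[1,4], I[3,3].
μ_θ-semistable layers: μ^(1)=43; μ^(2)=38; μ^(3)=-27

((0, 0, 2, 0); (0, 0, 1, 1); (4, 2, 0, 0))


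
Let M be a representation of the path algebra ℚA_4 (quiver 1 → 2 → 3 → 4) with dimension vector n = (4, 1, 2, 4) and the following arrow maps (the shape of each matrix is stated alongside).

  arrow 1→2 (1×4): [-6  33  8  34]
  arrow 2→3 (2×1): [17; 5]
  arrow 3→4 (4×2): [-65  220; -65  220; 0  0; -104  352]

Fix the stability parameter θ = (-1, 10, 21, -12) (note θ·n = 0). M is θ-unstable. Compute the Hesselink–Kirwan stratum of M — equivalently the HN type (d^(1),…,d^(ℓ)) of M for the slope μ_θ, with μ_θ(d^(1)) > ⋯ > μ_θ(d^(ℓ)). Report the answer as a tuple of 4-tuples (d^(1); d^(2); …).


Barcode: M ≅ I[1,1]^3, I[1,4], I[3,3], I[4,4]^3. HN layers by μ_θ (4 steps, strictly decreasing):
  μ^(1)=21; μ^(2)=19/3; μ^(3)=-1; μ^(4)=-12

((0, 0, 1, 0); (0, 1, 1, 1); (4, 0, 0, 0); (0, 0, 0, 3))


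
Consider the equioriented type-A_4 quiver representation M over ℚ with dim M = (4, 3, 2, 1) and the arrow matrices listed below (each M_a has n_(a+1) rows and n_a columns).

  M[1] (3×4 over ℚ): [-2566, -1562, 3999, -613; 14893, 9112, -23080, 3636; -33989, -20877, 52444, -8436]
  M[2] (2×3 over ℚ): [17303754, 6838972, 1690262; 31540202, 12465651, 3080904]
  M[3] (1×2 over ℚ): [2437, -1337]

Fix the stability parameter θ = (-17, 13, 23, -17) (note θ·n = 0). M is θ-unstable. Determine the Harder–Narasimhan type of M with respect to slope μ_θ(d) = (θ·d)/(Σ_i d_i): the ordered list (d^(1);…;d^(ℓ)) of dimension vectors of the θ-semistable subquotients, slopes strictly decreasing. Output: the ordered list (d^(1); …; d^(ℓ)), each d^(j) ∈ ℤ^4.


Barcode: M ≅ I[1,1], I[1,2], I[1,3], I[1,4]. HN layers by μ_θ (4 steps, strictly decreasing):
  μ^(1)=23; μ^(2)=13; μ^(3)=19/3; μ^(4)=-17

((0, 0, 1, 0); (0, 2, 0, 0); (0, 1, 1, 1); (4, 0, 0, 0))


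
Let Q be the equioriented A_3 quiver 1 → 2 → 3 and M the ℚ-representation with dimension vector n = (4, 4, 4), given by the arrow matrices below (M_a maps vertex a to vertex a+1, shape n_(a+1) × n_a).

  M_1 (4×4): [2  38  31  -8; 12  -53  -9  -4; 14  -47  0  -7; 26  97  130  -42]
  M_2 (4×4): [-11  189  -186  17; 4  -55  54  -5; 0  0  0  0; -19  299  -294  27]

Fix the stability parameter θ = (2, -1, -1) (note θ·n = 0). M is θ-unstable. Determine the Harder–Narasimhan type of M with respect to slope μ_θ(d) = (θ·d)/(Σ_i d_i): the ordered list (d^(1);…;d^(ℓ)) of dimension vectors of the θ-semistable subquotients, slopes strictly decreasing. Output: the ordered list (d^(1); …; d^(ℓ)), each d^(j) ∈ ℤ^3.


Interval decomposition of M: I[1,2]^2, I[1,3]^2, I[3,3]^2.
HN type (ℓ=3): μ^(1)=1/2; μ^(2)=0; μ^(3)=-1

((2, 2, 0); (2, 2, 2); (0, 0, 2))


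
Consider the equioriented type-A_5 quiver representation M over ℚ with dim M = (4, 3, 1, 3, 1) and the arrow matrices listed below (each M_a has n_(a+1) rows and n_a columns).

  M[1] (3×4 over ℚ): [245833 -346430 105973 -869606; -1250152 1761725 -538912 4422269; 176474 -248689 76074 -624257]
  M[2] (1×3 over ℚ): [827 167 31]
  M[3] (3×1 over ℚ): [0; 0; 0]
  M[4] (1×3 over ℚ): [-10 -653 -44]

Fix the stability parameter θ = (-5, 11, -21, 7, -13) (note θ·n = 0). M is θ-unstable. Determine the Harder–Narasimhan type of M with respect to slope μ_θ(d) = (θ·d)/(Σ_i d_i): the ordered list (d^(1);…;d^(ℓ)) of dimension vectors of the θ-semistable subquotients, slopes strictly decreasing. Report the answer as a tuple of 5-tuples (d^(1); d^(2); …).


Interval decomposition of M: I[1,1]^2, I[1,2], I[1,3], I[2,2], I[4,4]^2, I[4,5].
HN type (ℓ=4): μ^(1)=11; μ^(2)=7; μ^(3)=-3; μ^(4)=-5

((0, 2, 0, 0, 0); (0, 0, 0, 2, 0); (0, 0, 0, 1, 1); (4, 1, 1, 0, 0))


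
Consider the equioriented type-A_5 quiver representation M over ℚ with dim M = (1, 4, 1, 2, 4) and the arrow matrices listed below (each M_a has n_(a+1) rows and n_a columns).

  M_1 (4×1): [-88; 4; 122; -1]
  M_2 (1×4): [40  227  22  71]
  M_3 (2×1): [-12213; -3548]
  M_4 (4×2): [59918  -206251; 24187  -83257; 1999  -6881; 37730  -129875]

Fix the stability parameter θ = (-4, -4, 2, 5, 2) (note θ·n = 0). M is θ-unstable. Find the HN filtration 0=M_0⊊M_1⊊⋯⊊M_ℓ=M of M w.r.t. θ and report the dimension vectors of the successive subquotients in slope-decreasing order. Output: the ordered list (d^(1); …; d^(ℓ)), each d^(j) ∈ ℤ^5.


Barcode: M ≅ I[1,5], I[2,2]^3, I[4,5], I[5,5]^2. HN layers by μ_θ (3 steps, strictly decreasing):
  μ^(1)=7/2; μ^(2)=2; μ^(3)=-4

((0, 0, 0, 2, 2); (0, 0, 1, 0, 2); (1, 4, 0, 0, 0))


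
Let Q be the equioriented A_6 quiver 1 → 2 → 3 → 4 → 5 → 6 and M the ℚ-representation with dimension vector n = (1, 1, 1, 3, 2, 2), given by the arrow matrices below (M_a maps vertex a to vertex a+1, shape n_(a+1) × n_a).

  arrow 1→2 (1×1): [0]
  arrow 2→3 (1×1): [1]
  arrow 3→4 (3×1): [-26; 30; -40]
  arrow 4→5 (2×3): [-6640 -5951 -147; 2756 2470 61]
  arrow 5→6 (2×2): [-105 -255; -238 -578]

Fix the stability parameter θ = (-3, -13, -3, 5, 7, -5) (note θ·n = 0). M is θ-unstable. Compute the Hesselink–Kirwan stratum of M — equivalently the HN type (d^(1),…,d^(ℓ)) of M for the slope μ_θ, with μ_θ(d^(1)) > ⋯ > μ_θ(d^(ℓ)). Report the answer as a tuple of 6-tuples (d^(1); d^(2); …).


Interval decomposition of M: I[1,1], I[2,6], I[4,4], I[4,5], I[6,6].
HN type (ℓ=6): μ^(1)=7; μ^(2)=5; μ^(3)=7/3; μ^(4)=-3; μ^(5)=-5; μ^(6)=-13

((0, 0, 0, 0, 1, 0); (0, 0, 0, 2, 0, 0); (0, 0, 0, 1, 1, 1); (1, 0, 1, 0, 0, 0); (0, 0, 0, 0, 0, 1); (0, 1, 0, 0, 0, 0))


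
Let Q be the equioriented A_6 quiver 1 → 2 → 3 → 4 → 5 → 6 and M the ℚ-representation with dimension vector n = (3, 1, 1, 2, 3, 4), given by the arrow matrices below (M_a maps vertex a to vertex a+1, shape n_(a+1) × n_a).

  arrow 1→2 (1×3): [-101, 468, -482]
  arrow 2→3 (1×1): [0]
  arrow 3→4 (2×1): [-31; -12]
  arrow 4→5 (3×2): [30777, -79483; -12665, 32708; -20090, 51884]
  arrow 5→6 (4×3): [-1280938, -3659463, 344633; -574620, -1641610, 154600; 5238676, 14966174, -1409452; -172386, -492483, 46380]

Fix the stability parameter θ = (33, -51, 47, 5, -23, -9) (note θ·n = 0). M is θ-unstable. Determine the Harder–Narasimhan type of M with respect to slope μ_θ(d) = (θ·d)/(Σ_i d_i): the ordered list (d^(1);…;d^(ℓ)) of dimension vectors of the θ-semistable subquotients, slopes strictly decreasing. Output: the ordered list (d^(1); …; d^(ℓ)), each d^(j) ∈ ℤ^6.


Barcode: M ≅ I[1,1]^2, I[1,2], I[3,6], I[4,5], I[5,6], I[6,6]^2. HN layers by μ_θ (4 steps, strictly decreasing):
  μ^(1)=33; μ^(2)=5; μ^(3)=-9; μ^(4)=-23

((2, 0, 0, 0, 0, 0); (0, 0, 1, 1, 1, 1); (1, 1, 0, 1, 1, 3); (0, 0, 0, 0, 1, 0))


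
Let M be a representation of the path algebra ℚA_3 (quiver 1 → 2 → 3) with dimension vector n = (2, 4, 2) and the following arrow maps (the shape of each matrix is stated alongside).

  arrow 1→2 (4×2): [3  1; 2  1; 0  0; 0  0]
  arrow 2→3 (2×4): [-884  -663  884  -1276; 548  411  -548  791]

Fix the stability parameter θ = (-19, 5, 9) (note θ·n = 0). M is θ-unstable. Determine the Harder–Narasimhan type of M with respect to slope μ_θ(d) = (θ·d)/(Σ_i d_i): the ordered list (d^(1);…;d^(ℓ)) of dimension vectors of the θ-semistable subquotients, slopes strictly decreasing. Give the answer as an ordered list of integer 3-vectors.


Barcode: M ≅ I[1,2], I[1,3], I[2,2], I[2,3]. HN layers by μ_θ (3 steps, strictly decreasing):
  μ^(1)=9; μ^(2)=5; μ^(3)=-19

((0, 0, 2); (0, 4, 0); (2, 0, 0))


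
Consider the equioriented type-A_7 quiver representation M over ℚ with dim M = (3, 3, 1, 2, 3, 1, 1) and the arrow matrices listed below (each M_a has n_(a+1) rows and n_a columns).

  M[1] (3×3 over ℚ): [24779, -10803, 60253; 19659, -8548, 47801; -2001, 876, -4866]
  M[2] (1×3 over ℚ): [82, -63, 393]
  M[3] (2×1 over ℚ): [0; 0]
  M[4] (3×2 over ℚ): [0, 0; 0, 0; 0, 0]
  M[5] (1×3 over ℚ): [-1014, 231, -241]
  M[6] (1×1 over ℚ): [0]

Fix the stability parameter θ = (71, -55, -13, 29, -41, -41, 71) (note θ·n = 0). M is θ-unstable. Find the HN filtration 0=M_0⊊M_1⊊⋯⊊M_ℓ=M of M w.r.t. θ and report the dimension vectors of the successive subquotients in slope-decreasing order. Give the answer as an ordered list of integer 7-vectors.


Via rank(M_{q-1}∘⋯∘M_p): M ≅ I[1,2]^2, I[1,3], I[4,4]^2, I[5,5]^2, I[5,6], I[7,7].
μ_θ-semistable layers: μ^(1)=71; μ^(2)=29; μ^(3)=8; μ^(4)=1; μ^(5)=-41

((0, 0, 0, 0, 0, 0, 1); (0, 0, 0, 2, 0, 0, 0); (2, 2, 0, 0, 0, 0, 0); (1, 1, 1, 0, 0, 0, 0); (0, 0, 0, 0, 3, 1, 0))


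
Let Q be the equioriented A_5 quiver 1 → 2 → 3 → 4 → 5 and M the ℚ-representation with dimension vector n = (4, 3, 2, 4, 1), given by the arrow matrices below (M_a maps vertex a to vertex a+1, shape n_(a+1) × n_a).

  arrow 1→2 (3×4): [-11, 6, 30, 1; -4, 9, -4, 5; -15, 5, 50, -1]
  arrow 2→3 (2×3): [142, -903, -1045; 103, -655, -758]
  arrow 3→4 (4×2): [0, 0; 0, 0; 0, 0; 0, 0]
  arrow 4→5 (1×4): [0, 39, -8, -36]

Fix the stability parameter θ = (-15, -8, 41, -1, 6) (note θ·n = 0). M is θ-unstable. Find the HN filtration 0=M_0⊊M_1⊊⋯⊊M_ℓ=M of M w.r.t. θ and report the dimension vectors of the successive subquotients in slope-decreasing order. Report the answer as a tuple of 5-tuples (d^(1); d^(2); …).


Barcode: M ≅ I[1,1], I[1,2], I[1,3]^2, I[4,4]^3, I[4,5]. HN layers by μ_θ (5 steps, strictly decreasing):
  μ^(1)=41; μ^(2)=6; μ^(3)=-1; μ^(4)=-8; μ^(5)=-15

((0, 0, 2, 0, 0); (0, 0, 0, 0, 1); (0, 0, 0, 4, 0); (0, 3, 0, 0, 0); (4, 0, 0, 0, 0))


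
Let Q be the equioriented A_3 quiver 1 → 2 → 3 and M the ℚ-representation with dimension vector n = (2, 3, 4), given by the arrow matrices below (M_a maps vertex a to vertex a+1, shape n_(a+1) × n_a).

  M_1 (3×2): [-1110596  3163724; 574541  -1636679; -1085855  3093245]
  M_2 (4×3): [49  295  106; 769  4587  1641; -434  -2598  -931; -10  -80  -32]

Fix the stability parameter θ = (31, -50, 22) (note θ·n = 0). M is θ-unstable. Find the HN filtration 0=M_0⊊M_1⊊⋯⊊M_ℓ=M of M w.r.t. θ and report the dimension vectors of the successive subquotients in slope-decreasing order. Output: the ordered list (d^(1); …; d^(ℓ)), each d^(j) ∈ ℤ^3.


Via rank(M_{q-1}∘⋯∘M_p): M ≅ I[1,1], I[1,3], I[2,3]^2, I[3,3].
μ_θ-semistable layers: μ^(1)=31; μ^(2)=22; μ^(3)=-19/2; μ^(4)=-50

((1, 0, 0); (0, 0, 4); (1, 1, 0); (0, 2, 0))


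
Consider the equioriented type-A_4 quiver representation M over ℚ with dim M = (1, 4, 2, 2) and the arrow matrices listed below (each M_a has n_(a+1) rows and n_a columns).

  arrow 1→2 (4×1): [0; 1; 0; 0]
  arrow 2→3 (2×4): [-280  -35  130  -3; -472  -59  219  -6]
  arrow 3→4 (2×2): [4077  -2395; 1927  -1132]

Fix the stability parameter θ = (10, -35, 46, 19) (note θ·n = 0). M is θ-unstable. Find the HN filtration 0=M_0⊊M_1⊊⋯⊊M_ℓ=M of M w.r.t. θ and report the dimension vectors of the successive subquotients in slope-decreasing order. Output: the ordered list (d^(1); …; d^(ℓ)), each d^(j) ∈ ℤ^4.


Via rank(M_{q-1}∘⋯∘M_p): M ≅ I[1,4], I[2,2]^2, I[2,4].
μ_θ-semistable layers: μ^(1)=65/2; μ^(2)=-25/2; μ^(3)=-35

((0, 0, 2, 2); (1, 1, 0, 0); (0, 3, 0, 0))


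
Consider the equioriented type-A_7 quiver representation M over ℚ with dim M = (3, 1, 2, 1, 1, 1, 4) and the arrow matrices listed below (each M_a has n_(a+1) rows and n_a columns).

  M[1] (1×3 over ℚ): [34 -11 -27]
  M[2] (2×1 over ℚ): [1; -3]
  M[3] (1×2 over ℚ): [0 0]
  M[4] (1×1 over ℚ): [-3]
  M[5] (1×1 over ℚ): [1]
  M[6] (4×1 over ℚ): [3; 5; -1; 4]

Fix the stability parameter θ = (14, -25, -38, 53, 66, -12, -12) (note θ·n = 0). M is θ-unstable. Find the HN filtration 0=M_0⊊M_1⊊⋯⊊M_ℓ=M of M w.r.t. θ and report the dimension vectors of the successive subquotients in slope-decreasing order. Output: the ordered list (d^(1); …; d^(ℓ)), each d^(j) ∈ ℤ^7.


Via rank(M_{q-1}∘⋯∘M_p): M ≅ I[1,1]^2, I[1,3], I[3,3], I[4,7], I[7,7]^3.
μ_θ-semistable layers: μ^(1)=95/4; μ^(2)=14; μ^(3)=-12; μ^(4)=-49/3; μ^(5)=-38

((0, 0, 0, 1, 1, 1, 1); (2, 0, 0, 0, 0, 0, 0); (0, 0, 0, 0, 0, 0, 3); (1, 1, 1, 0, 0, 0, 0); (0, 0, 1, 0, 0, 0, 0))


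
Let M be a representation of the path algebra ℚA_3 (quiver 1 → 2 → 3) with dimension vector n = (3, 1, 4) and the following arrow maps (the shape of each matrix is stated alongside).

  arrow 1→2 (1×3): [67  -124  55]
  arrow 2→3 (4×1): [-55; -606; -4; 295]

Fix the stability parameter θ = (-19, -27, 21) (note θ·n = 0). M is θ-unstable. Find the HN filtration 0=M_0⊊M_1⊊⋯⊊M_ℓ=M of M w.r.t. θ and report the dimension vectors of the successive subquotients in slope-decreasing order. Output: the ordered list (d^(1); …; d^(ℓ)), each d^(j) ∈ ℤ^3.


Barcode: M ≅ I[1,1]^2, I[1,3], I[3,3]^3. HN layers by μ_θ (3 steps, strictly decreasing):
  μ^(1)=21; μ^(2)=-19; μ^(3)=-23

((0, 0, 4); (2, 0, 0); (1, 1, 0))


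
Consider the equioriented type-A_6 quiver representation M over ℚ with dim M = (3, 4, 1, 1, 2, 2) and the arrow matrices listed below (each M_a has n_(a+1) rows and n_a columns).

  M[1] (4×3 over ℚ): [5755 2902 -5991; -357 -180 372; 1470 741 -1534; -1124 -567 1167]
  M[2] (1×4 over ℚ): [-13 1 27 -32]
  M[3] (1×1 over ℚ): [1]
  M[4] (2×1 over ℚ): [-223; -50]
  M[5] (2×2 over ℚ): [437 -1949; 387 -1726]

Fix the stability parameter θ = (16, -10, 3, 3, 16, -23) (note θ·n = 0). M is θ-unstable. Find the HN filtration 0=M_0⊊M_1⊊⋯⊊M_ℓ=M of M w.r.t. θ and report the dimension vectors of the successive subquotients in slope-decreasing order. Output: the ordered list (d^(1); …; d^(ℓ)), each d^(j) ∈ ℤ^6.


Barcode: M ≅ I[1,2]^2, I[1,6], I[2,2], I[5,6]. HN layers by μ_θ (4 steps, strictly decreasing):
  μ^(1)=3; μ^(2)=5/6; μ^(3)=-7/2; μ^(4)=-10

((2, 2, 0, 0, 0, 0); (1, 1, 1, 1, 1, 1); (0, 0, 0, 0, 1, 1); (0, 1, 0, 0, 0, 0))


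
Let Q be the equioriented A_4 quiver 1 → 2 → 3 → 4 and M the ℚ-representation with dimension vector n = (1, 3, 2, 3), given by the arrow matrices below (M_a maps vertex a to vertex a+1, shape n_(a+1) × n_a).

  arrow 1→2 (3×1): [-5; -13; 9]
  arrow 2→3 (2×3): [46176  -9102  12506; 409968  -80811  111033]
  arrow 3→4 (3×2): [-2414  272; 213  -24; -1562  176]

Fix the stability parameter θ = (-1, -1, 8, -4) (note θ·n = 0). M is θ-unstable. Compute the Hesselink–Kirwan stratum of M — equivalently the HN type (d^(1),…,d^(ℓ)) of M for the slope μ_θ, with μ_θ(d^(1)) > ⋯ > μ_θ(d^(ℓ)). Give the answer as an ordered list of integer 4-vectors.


Barcode: M ≅ I[1,2], I[2,2], I[2,4], I[3,3], I[4,4]^2. HN layers by μ_θ (4 steps, strictly decreasing):
  μ^(1)=8; μ^(2)=2; μ^(3)=-1; μ^(4)=-4

((0, 0, 1, 0); (0, 0, 1, 1); (1, 3, 0, 0); (0, 0, 0, 2))


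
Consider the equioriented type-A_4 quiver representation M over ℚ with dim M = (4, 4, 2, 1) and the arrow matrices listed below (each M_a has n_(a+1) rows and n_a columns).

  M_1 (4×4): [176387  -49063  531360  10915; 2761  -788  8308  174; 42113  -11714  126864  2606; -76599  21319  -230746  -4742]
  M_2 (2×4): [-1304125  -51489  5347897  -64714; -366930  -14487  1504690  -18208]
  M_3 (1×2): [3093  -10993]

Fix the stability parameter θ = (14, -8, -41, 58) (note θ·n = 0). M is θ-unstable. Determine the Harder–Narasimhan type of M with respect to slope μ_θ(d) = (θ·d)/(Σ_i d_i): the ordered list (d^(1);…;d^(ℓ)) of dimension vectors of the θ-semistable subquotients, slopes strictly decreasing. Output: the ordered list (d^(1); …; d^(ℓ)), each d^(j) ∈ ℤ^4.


Interval decomposition of M: I[1,1], I[1,2], I[1,3], I[1,4], I[2,2].
HN type (ℓ=5): μ^(1)=58; μ^(2)=14; μ^(3)=3; μ^(4)=-8; μ^(5)=-35/3

((0, 0, 0, 1); (1, 0, 0, 0); (1, 1, 0, 0); (0, 1, 0, 0); (2, 2, 2, 0))


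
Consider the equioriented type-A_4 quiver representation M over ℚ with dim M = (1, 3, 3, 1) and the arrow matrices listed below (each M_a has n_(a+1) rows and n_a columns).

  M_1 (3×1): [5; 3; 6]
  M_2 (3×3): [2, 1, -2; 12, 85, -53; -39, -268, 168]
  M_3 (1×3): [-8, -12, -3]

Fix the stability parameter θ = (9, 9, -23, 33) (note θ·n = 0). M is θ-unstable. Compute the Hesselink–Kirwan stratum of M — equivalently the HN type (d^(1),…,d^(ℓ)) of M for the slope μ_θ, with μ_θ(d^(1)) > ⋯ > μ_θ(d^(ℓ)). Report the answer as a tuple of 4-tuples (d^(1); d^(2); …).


Via rank(M_{q-1}∘⋯∘M_p): M ≅ I[1,4], I[2,3]^2.
μ_θ-semistable layers: μ^(1)=33; μ^(2)=-5/3; μ^(3)=-7

((0, 0, 0, 1); (1, 1, 1, 0); (0, 2, 2, 0))
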